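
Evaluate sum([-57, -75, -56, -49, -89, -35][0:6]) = -361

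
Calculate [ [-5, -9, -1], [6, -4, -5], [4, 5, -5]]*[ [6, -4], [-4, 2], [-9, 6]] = [[15, -4], [97, -62], [49, -36]]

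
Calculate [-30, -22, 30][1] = -22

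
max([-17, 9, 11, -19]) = 11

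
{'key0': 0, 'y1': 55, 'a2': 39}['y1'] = 55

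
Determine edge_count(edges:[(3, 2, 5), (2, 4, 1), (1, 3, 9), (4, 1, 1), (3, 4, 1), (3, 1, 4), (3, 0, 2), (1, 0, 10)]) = 8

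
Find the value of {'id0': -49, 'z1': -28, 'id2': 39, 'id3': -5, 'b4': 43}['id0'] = -49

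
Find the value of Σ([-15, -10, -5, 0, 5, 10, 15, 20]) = 20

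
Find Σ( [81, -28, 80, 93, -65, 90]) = 251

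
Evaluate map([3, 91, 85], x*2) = [6, 182, 170]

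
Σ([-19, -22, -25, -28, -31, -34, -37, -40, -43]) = -279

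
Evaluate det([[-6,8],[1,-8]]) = (-6)*(-8) - (8)*(1)
= 40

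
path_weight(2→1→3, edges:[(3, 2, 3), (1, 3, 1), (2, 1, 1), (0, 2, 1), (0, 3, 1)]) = 2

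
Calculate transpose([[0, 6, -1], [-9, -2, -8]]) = [[0, -9], [6, -2], [-1, -8]]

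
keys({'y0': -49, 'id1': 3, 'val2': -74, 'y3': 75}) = ['y0', 'id1', 'val2', 'y3']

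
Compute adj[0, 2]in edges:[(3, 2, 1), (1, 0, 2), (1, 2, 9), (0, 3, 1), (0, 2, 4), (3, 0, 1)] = 4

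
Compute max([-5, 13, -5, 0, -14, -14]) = 13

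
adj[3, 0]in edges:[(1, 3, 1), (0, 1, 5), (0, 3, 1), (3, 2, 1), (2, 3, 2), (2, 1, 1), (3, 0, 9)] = 9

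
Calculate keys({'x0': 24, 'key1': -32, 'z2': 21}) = ['x0', 'key1', 'z2']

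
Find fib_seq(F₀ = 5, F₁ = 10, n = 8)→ [5, 10, 15, 25, 40, 65, 105, 170]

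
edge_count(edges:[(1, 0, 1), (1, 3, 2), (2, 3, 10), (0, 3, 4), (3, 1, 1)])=5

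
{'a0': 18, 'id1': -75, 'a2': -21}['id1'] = -75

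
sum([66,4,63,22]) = 155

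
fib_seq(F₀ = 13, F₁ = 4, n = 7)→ [13, 4, 17, 21, 38, 59, 97]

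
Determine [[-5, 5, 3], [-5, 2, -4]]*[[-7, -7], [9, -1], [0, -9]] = [[80, 3], [53, 69]]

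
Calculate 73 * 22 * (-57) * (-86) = 7872612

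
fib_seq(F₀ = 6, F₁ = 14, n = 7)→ F_2 = F_1 + F_0 = 20
F_3 = F_2 + F_1 = 34
F_4 = F_3 + F_2 = 54
...
= [6, 14, 20, 34, 54, 88, 142]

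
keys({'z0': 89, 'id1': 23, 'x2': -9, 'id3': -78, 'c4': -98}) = ['z0', 'id1', 'x2', 'id3', 'c4']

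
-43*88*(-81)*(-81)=-24826824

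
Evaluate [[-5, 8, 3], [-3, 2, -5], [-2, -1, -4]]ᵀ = [[-5, -3, -2], [8, 2, -1], [3, -5, -4]]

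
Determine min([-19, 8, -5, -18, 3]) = -19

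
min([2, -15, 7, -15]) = -15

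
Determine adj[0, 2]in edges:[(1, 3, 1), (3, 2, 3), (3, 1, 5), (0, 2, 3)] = 3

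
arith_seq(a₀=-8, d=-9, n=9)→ [-8, -17, -26, -35, -44, -53, -62, -71, -80]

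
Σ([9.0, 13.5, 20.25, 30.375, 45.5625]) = 9.0 + 13.5 + 20.25 + 30.375 + 45.5625
= 118.6875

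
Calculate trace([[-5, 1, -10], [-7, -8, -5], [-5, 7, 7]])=diagonal: (-5) + (-8) + 7
= -6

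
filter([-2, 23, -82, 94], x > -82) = keep x where x > -82: -2✓, 23✓, -82✗, 94✓
= [-2, 23, 94]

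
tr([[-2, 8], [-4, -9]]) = diagonal: (-2) + (-9)
= -11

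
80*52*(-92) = -382720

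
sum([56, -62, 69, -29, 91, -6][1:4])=slice → [-62, 69, -29]
(-62) + 69 + (-29)
= -22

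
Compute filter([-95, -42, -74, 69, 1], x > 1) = [69]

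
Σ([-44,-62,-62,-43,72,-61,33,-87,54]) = -200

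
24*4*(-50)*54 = -259200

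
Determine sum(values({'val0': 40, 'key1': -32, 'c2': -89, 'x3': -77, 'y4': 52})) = 40 + (-32) + (-89) + (-77) + 52
= -106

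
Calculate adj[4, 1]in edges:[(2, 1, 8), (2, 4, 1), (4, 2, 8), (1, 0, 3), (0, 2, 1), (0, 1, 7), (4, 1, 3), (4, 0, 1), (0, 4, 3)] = 3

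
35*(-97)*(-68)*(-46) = -10619560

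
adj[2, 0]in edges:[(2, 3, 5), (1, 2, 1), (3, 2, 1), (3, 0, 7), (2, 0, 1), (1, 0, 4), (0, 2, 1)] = 1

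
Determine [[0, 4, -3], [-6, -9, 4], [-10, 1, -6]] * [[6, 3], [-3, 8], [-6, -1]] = [[6, 35], [-33, -94], [-27, -16]]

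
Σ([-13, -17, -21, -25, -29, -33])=-138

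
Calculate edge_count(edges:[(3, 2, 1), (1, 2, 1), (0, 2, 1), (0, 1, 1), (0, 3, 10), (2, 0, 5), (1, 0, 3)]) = 7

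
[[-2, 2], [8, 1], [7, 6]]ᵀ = [[-2, 8, 7], [2, 1, 6]]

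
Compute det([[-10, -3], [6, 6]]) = (-10)*(6) - (-3)*(6)
= -42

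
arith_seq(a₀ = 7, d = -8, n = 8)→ [7, -1, -9, -17, -25, -33, -41, -49]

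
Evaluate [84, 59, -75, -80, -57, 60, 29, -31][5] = 60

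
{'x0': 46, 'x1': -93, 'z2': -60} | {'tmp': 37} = {'x0': 46, 'x1': -93, 'z2': -60, 'tmp': 37}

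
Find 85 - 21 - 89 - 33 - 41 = -99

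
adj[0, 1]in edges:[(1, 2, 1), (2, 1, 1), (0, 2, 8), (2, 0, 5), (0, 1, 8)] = 8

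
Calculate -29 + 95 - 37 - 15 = 14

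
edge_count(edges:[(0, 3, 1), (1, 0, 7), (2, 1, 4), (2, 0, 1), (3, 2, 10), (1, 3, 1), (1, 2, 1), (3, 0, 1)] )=8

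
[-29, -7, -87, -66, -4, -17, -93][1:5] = [-7, -87, -66, -4]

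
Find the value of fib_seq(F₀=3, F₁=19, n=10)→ [3, 19, 22, 41, 63, 104, 167, 271, 438, 709]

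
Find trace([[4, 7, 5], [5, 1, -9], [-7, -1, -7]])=diagonal: 4 + 1 + (-7)
= -2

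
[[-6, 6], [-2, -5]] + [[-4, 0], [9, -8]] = [[-10, 6], [7, -13]]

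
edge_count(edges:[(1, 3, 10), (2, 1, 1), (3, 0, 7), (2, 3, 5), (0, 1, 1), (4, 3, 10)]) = 6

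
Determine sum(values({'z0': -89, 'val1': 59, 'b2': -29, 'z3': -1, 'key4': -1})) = -61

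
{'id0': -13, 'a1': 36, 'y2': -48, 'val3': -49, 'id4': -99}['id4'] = -99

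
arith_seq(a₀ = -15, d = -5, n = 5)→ [-15, -20, -25, -30, -35]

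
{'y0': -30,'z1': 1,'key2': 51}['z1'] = 1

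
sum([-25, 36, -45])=-34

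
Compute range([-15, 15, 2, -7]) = 30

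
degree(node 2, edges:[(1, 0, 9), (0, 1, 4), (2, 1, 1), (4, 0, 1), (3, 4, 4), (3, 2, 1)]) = incident: (2,1), (3,2)
= 2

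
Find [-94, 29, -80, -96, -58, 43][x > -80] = keep x where x > -80: -94✗, 29✓, -80✗, -96✗, -58✓, 43✓
= [29, -58, 43]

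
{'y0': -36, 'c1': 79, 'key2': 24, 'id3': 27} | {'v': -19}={'y0': -36, 'c1': 79, 'key2': 24, 'id3': 27, 'v': -19}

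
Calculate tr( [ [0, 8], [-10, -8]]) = -8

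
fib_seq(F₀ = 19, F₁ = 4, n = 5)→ [19, 4, 23, 27, 50]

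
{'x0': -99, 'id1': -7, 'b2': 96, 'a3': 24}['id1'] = -7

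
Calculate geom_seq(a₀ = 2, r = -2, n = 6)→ a_0 = 2*(-2)^0 = 2
a_1 = 2*(-2)^1 = -4
a_2 = 2*(-2)^2 = 8
...
= [2, -4, 8, -16, 32, -64]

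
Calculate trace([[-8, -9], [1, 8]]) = diagonal: (-8) + 8
= 0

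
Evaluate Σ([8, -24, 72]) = 8 + -24 + 72
= 56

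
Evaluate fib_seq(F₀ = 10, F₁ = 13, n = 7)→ [10, 13, 23, 36, 59, 95, 154]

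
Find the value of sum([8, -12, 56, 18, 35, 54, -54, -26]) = 8 + (-12) + 56 + 18 + 35 + 54 + (-54) + (-26)
= 79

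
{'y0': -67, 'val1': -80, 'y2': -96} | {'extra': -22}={'y0': -67, 'val1': -80, 'y2': -96, 'extra': -22}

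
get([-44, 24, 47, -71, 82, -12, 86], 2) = 47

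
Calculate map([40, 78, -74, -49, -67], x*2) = 40*2=80, 78*2=156, -74*2=-148, -49*2=-98, -67*2=-134
= [80, 156, -148, -98, -134]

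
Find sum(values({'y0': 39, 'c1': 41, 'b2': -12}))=68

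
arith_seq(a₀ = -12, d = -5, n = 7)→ [-12, -17, -22, -27, -32, -37, -42]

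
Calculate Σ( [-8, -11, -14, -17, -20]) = (-8) + (-11) + (-14) + (-17) + (-20)
= -70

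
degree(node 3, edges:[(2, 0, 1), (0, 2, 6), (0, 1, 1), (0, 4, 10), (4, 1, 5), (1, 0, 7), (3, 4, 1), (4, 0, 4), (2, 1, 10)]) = incident: (3,4)
= 1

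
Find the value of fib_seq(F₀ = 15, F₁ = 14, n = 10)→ F_2 = F_1 + F_0 = 29
F_3 = F_2 + F_1 = 43
F_4 = F_3 + F_2 = 72
...
= [15, 14, 29, 43, 72, 115, 187, 302, 489, 791]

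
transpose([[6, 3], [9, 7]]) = [[6, 9], [3, 7]]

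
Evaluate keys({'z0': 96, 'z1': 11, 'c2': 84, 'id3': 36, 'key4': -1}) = ['z0', 'z1', 'c2', 'id3', 'key4']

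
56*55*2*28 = 172480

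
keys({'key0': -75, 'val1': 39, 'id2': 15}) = ['key0', 'val1', 'id2']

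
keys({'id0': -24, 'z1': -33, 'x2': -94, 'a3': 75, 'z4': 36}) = ['id0', 'z1', 'x2', 'a3', 'z4']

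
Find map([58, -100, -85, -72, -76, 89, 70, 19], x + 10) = 58+10=68, -100+10=-90, -85+10=-75, -72+10=-62, -76+10=-66, 89+10=99, 70+10=80, 19+10=29
= [68, -90, -75, -62, -66, 99, 80, 29]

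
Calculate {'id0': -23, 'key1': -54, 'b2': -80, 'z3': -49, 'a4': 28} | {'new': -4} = {'id0': -23, 'key1': -54, 'b2': -80, 'z3': -49, 'a4': 28, 'new': -4}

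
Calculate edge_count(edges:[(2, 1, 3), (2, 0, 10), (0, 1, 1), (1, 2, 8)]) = 4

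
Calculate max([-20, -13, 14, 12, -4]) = 14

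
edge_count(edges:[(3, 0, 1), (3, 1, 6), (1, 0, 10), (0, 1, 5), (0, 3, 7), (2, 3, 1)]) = 6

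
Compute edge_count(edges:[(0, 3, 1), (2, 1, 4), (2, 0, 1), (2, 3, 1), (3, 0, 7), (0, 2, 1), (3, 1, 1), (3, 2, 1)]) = 8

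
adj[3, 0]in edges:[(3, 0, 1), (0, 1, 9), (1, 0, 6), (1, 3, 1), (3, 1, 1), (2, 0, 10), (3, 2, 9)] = 1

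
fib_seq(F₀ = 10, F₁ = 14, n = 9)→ F_2 = F_1 + F_0 = 24
F_3 = F_2 + F_1 = 38
F_4 = F_3 + F_2 = 62
...
= [10, 14, 24, 38, 62, 100, 162, 262, 424]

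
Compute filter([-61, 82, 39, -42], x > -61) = [82, 39, -42]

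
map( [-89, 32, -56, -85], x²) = (-89)²=7921, (32)²=1024, (-56)²=3136, (-85)²=7225
= [7921, 1024, 3136, 7225]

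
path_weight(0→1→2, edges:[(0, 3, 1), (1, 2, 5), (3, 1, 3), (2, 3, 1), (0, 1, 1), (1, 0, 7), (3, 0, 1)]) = 6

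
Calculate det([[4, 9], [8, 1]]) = -68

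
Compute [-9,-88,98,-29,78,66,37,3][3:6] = [-29, 78, 66]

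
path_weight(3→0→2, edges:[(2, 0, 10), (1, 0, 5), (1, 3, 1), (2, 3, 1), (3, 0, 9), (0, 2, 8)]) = w(3→0)=9 + w(0→2)=8
= 17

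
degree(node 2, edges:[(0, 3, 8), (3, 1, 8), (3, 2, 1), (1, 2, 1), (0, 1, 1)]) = 2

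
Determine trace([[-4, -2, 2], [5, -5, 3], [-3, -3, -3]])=-12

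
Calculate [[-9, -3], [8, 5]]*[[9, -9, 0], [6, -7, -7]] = [[-99, 102, 21], [102, -107, -35]]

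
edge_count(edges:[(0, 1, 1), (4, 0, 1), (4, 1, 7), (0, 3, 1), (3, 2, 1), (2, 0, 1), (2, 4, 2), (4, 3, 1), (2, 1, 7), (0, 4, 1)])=10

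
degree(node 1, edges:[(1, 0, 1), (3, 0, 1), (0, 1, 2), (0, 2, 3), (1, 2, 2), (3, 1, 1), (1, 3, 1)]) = incident: (1,0), (0,1), (1,2), (3,1), (1,3)
= 5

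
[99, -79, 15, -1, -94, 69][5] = 69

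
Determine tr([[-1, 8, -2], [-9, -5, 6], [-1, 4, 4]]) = diagonal: (-1) + (-5) + 4
= -2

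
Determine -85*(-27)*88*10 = 2019600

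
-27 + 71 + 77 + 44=165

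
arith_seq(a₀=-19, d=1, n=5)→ [-19, -18, -17, -16, -15]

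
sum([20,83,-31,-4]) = 68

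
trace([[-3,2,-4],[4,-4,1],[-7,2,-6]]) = -13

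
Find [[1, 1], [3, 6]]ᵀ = [[1, 3], [1, 6]]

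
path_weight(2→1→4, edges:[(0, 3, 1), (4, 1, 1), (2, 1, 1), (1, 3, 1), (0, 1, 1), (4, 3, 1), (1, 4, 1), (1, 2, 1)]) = w(2→1)=1 + w(1→4)=1
= 2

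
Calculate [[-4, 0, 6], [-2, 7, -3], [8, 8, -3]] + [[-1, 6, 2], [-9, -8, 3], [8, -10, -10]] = [[-5, 6, 8], [-11, -1, 0], [16, -2, -13]]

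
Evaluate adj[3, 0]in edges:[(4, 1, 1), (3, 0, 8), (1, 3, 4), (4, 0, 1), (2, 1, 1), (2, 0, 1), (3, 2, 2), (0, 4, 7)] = 8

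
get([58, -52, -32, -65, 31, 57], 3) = -65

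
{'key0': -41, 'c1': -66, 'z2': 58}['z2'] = 58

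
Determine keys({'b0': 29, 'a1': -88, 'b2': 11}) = ['b0', 'a1', 'b2']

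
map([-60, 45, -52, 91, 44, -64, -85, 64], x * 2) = [-120, 90, -104, 182, 88, -128, -170, 128]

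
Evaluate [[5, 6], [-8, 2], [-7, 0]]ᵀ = [[5, -8, -7], [6, 2, 0]]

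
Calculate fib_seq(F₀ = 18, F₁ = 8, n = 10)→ [18, 8, 26, 34, 60, 94, 154, 248, 402, 650]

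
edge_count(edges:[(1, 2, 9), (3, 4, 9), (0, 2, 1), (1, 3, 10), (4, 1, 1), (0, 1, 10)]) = 6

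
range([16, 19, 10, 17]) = 9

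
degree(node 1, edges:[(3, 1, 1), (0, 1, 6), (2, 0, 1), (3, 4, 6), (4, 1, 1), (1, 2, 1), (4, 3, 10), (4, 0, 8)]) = 4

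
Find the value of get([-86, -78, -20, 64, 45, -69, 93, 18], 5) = -69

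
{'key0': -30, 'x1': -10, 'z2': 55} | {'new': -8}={'key0': -30, 'x1': -10, 'z2': 55, 'new': -8}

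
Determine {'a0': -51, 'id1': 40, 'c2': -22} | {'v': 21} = {'a0': -51, 'id1': 40, 'c2': -22, 'v': 21}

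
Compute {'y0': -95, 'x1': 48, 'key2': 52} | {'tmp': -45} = {'y0': -95, 'x1': 48, 'key2': 52, 'tmp': -45}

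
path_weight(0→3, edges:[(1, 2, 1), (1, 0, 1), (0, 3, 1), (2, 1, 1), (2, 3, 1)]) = 1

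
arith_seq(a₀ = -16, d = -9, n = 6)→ [-16, -25, -34, -43, -52, -61]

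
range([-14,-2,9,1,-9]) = 23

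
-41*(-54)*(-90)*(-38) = 7571880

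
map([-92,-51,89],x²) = (-92)²=8464, (-51)²=2601, (89)²=7921
= [8464, 2601, 7921]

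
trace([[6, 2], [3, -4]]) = 2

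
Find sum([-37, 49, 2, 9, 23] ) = 46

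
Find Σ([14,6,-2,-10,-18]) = -10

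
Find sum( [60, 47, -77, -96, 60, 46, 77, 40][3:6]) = 10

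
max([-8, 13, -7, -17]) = 13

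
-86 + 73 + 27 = 14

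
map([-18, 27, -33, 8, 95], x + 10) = [-8, 37, -23, 18, 105]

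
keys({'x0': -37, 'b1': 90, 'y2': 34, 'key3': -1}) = ['x0', 'b1', 'y2', 'key3']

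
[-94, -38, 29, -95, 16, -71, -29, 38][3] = -95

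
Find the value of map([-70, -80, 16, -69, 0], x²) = (-70)²=4900, (-80)²=6400, (16)²=256, (-69)²=4761, (0)²=0
= [4900, 6400, 256, 4761, 0]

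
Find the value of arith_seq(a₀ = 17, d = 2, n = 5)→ a_0 = 17 + 0*2 = 17
a_1 = 17 + 1*2 = 19
a_2 = 17 + 2*2 = 21
...
= [17, 19, 21, 23, 25]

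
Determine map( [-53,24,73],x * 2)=-53*2=-106, 24*2=48, 73*2=146
= [-106, 48, 146]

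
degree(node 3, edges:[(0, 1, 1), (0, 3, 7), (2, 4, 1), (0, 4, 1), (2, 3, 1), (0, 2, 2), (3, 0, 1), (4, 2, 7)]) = 3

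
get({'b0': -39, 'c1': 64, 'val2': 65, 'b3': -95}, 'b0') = -39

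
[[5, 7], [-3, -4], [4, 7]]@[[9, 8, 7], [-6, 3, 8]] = [[3, 61, 91], [-3, -36, -53], [-6, 53, 84]]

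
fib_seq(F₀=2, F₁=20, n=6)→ F_2 = F_1 + F_0 = 22
F_3 = F_2 + F_1 = 42
F_4 = F_3 + F_2 = 64
...
= [2, 20, 22, 42, 64, 106]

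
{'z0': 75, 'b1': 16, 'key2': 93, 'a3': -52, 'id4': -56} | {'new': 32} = {'z0': 75, 'b1': 16, 'key2': 93, 'a3': -52, 'id4': -56, 'new': 32}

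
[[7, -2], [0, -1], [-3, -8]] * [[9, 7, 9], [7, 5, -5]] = C[0][0] = (7)*(9) + (-2)*(7) = 49
C[0][1] = (7)*(7) + (-2)*(5) = 39
C[0][2] = (7)*(9) + (-2)*(-5) = 73
C[1][0] = (0)*(9) + (-1)*(7) = -7
C[1][1] = (0)*(7) + (-1)*(5) = -5
C[1][2] = (0)*(9) + (-1)*(-5) = 5
... (3 more cells)
= [[49, 39, 73], [-7, -5, 5], [-83, -61, 13]]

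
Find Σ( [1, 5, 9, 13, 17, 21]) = 66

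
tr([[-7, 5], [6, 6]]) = diagonal: (-7) + 6
= -1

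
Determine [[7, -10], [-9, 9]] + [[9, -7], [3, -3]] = [[16, -17], [-6, 6]]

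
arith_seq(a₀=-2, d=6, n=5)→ [-2, 4, 10, 16, 22]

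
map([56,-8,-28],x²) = (56)²=3136, (-8)²=64, (-28)²=784
= [3136, 64, 784]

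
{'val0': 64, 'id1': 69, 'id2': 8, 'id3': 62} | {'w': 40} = {'val0': 64, 'id1': 69, 'id2': 8, 'id3': 62, 'w': 40}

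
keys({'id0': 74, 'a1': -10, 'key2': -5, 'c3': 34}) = ['id0', 'a1', 'key2', 'c3']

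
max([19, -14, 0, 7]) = 19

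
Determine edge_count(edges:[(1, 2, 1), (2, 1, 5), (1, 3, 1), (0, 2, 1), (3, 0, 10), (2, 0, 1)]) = 6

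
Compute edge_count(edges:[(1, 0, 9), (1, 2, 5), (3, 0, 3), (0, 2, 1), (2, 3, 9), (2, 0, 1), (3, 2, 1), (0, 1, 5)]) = 8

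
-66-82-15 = -163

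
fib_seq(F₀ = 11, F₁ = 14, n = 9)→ [11, 14, 25, 39, 64, 103, 167, 270, 437]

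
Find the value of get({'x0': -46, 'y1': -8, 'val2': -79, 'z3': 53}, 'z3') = 53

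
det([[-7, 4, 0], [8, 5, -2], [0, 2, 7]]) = (1)*(-7)*det([[5, -2], [2, 7]]) + (-1)*(4)*det([[8, -2], [0, 7]]) + (1)*(0)*det([[8, 5], [0, 2]])
= -273 + -224 + 0
= -497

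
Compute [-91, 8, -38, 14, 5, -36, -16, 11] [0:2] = [-91, 8]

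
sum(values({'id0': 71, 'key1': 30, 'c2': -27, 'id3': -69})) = 71 + 30 + (-27) + (-69)
= 5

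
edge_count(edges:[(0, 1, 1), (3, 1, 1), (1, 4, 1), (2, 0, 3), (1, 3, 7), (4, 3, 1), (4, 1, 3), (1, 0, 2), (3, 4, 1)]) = 9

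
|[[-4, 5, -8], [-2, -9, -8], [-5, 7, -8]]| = 80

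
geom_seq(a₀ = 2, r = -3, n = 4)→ [2, -6, 18, -54]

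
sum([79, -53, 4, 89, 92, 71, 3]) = 285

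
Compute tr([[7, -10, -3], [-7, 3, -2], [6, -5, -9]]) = diagonal: 7 + 3 + (-9)
= 1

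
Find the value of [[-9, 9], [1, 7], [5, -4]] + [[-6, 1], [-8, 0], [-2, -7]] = [[-15, 10], [-7, 7], [3, -11]]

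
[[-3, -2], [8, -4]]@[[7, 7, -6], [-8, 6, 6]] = C[0][0] = (-3)*(7) + (-2)*(-8) = -5
C[0][1] = (-3)*(7) + (-2)*(6) = -33
C[0][2] = (-3)*(-6) + (-2)*(6) = 6
C[1][0] = (8)*(7) + (-4)*(-8) = 88
C[1][1] = (8)*(7) + (-4)*(6) = 32
C[1][2] = (8)*(-6) + (-4)*(6) = -72
= [[-5, -33, 6], [88, 32, -72]]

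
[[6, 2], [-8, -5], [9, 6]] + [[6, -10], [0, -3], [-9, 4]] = [[12, -8], [-8, -8], [0, 10]]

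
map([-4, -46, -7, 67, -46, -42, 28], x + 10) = -4+10=6, -46+10=-36, -7+10=3, 67+10=77, -46+10=-36, -42+10=-32, 28+10=38
= [6, -36, 3, 77, -36, -32, 38]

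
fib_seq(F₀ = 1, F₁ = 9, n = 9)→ F_2 = F_1 + F_0 = 10
F_3 = F_2 + F_1 = 19
F_4 = F_3 + F_2 = 29
...
= [1, 9, 10, 19, 29, 48, 77, 125, 202]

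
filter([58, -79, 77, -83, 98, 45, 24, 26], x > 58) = keep x where x > 58: 58✗, -79✗, 77✓, -83✗, 98✓, 45✗, 24✗, 26✗
= [77, 98]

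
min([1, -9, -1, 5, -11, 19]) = -11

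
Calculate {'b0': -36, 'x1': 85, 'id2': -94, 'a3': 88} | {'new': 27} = {'b0': -36, 'x1': 85, 'id2': -94, 'a3': 88, 'new': 27}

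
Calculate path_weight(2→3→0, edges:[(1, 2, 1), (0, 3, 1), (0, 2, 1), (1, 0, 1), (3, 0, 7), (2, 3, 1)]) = 8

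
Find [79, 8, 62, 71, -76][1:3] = [8, 62]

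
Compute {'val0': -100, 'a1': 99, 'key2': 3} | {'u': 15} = {'val0': -100, 'a1': 99, 'key2': 3, 'u': 15}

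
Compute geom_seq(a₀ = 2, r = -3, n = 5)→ a_0 = 2*(-3)^0 = 2
a_1 = 2*(-3)^1 = -6
a_2 = 2*(-3)^2 = 18
...
= [2, -6, 18, -54, 162]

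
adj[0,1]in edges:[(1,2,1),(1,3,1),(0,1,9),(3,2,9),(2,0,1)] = 9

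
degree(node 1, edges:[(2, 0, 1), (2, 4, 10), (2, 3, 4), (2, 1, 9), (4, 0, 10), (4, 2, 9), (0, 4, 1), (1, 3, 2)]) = 2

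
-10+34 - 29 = -5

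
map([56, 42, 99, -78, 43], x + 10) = 56+10=66, 42+10=52, 99+10=109, -78+10=-68, 43+10=53
= [66, 52, 109, -68, 53]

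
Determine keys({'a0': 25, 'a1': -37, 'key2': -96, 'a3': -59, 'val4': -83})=['a0', 'a1', 'key2', 'a3', 'val4']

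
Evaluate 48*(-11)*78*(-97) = 3994848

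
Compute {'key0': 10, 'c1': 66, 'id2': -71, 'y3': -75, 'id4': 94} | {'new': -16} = {'key0': 10, 'c1': 66, 'id2': -71, 'y3': -75, 'id4': 94, 'new': -16}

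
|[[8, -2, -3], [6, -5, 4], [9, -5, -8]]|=(1)*(8)*det([[-5, 4], [-5, -8]]) + (-1)*(-2)*det([[6, 4], [9, -8]]) + (1)*(-3)*det([[6, -5], [9, -5]])
= 480 + -168 + -45
= 267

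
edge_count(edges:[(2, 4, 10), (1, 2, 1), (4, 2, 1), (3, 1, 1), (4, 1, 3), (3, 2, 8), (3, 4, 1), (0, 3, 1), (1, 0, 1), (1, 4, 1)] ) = 10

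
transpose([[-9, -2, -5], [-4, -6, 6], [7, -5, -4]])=[[-9, -4, 7], [-2, -6, -5], [-5, 6, -4]]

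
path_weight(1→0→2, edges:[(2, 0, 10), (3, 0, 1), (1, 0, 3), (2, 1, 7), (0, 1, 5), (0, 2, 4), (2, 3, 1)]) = 7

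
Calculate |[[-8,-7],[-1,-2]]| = (-8)*(-2) - (-7)*(-1)
= 9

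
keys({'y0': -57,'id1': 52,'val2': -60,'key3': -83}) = ['y0', 'id1', 'val2', 'key3']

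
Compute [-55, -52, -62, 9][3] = 9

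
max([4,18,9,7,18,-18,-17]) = 18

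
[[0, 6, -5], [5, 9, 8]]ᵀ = [[0, 5], [6, 9], [-5, 8]]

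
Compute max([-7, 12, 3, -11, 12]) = 12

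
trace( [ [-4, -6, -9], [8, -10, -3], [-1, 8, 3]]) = -11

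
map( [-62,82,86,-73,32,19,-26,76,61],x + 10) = -62+10=-52, 82+10=92, 86+10=96, -73+10=-63, 32+10=42, 19+10=29, -26+10=-16, 76+10=86, 61+10=71
= [-52, 92, 96, -63, 42, 29, -16, 86, 71]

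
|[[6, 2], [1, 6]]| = (6)*(6) - (2)*(1)
= 34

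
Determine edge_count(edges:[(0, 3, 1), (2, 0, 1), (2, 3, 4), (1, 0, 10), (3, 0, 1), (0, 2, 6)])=6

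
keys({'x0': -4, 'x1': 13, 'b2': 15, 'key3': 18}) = ['x0', 'x1', 'b2', 'key3']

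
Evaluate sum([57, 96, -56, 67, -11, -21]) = 132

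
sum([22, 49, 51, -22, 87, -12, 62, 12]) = 22 + 49 + 51 + (-22) + 87 + (-12) + 62 + 12
= 249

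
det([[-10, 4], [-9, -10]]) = (-10)*(-10) - (4)*(-9)
= 136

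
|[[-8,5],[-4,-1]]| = 28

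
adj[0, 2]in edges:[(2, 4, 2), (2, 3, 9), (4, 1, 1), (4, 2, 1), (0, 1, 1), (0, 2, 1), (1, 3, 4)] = 1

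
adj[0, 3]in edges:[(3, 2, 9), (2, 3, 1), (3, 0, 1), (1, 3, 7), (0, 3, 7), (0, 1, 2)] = 7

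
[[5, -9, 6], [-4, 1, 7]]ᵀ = [[5, -4], [-9, 1], [6, 7]]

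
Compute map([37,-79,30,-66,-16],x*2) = [74, -158, 60, -132, -32]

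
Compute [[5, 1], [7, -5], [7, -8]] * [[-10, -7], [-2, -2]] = C[0][0] = (5)*(-10) + (1)*(-2) = -52
C[0][1] = (5)*(-7) + (1)*(-2) = -37
C[1][0] = (7)*(-10) + (-5)*(-2) = -60
C[1][1] = (7)*(-7) + (-5)*(-2) = -39
C[2][0] = (7)*(-10) + (-8)*(-2) = -54
C[2][1] = (7)*(-7) + (-8)*(-2) = -33
= [[-52, -37], [-60, -39], [-54, -33]]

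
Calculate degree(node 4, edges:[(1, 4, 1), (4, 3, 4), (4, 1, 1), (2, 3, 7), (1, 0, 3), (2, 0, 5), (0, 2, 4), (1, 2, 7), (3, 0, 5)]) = incident: (1,4), (4,3), (4,1)
= 3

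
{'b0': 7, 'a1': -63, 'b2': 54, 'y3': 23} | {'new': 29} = {'b0': 7, 'a1': -63, 'b2': 54, 'y3': 23, 'new': 29}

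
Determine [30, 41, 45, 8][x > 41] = keep x where x > 41: 30✗, 41✗, 45✓, 8✗
= [45]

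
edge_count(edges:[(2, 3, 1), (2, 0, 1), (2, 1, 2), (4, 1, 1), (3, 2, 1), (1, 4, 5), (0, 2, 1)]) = 7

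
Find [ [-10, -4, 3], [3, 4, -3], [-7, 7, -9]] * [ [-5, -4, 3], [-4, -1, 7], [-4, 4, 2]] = C[0][0] = (-10)*(-5) + (-4)*(-4) + (3)*(-4) = 54
C[0][1] = (-10)*(-4) + (-4)*(-1) + (3)*(4) = 56
C[0][2] = (-10)*(3) + (-4)*(7) + (3)*(2) = -52
C[1][0] = (3)*(-5) + (4)*(-4) + (-3)*(-4) = -19
C[1][1] = (3)*(-4) + (4)*(-1) + (-3)*(4) = -28
C[1][2] = (3)*(3) + (4)*(7) + (-3)*(2) = 31
... (3 more cells)
= [[54, 56, -52], [-19, -28, 31], [43, -15, 10]]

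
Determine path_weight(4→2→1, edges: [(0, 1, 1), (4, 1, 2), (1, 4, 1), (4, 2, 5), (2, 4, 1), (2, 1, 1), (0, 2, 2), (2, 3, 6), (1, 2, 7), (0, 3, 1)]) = w(4→2)=5 + w(2→1)=1
= 6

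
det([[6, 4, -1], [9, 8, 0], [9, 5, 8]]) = (1)*(6)*det([[8, 0], [5, 8]]) + (-1)*(4)*det([[9, 0], [9, 8]]) + (1)*(-1)*det([[9, 8], [9, 5]])
= 384 + -288 + 27
= 123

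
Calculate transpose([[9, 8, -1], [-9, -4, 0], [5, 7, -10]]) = [[9, -9, 5], [8, -4, 7], [-1, 0, -10]]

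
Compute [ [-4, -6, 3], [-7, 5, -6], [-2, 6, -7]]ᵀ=[[-4, -7, -2], [-6, 5, 6], [3, -6, -7]]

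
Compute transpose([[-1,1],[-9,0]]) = [[-1, -9], [1, 0]]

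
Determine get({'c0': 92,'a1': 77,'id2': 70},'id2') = 70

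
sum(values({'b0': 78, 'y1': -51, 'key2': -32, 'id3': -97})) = 78 + (-51) + (-32) + (-97)
= -102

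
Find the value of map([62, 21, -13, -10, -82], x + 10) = [72, 31, -3, 0, -72]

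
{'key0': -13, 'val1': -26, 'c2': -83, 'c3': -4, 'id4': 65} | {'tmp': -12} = {'key0': -13, 'val1': -26, 'c2': -83, 'c3': -4, 'id4': 65, 'tmp': -12}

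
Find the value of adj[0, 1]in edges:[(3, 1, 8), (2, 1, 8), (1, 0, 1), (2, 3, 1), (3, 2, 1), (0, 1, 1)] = 1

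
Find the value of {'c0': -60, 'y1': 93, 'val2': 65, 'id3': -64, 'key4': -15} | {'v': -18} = {'c0': -60, 'y1': 93, 'val2': 65, 'id3': -64, 'key4': -15, 'v': -18}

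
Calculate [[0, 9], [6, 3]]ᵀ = [[0, 6], [9, 3]]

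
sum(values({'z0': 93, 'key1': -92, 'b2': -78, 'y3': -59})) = -136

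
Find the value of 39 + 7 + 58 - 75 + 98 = 127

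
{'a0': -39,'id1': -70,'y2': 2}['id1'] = -70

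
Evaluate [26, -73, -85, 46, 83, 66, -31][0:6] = [26, -73, -85, 46, 83, 66]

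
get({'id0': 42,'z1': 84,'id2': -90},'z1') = 84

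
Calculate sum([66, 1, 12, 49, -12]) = 116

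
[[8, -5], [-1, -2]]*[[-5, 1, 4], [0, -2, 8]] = C[0][0] = (8)*(-5) + (-5)*(0) = -40
C[0][1] = (8)*(1) + (-5)*(-2) = 18
C[0][2] = (8)*(4) + (-5)*(8) = -8
C[1][0] = (-1)*(-5) + (-2)*(0) = 5
C[1][1] = (-1)*(1) + (-2)*(-2) = 3
C[1][2] = (-1)*(4) + (-2)*(8) = -20
= [[-40, 18, -8], [5, 3, -20]]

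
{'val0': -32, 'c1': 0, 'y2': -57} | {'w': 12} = {'val0': -32, 'c1': 0, 'y2': -57, 'w': 12}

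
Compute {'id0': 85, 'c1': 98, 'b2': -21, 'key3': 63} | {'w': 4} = {'id0': 85, 'c1': 98, 'b2': -21, 'key3': 63, 'w': 4}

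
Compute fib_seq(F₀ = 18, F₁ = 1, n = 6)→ F_2 = F_1 + F_0 = 19
F_3 = F_2 + F_1 = 20
F_4 = F_3 + F_2 = 39
...
= [18, 1, 19, 20, 39, 59]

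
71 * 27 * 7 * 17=228123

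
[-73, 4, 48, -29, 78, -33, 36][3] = -29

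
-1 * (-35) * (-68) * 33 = -78540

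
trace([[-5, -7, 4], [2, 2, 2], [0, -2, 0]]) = -3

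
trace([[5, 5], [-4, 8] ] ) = diagonal: 5 + 8
= 13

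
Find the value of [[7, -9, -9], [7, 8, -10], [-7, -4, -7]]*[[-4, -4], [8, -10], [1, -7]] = C[0][0] = (7)*(-4) + (-9)*(8) + (-9)*(1) = -109
C[0][1] = (7)*(-4) + (-9)*(-10) + (-9)*(-7) = 125
C[1][0] = (7)*(-4) + (8)*(8) + (-10)*(1) = 26
C[1][1] = (7)*(-4) + (8)*(-10) + (-10)*(-7) = -38
C[2][0] = (-7)*(-4) + (-4)*(8) + (-7)*(1) = -11
C[2][1] = (-7)*(-4) + (-4)*(-10) + (-7)*(-7) = 117
= [[-109, 125], [26, -38], [-11, 117]]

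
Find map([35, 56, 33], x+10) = 35+10=45, 56+10=66, 33+10=43
= [45, 66, 43]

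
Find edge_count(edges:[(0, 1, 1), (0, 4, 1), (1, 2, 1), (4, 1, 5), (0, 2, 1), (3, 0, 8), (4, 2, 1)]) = 7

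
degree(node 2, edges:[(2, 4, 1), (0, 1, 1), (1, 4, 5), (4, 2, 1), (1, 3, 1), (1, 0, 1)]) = 2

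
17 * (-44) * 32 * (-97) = 2321792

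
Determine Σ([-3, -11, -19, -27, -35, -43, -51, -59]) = (-3) + (-11) + (-19) + (-27) + (-35) + (-43) + (-51) + (-59)
= -248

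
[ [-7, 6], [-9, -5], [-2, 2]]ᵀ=[[-7, -9, -2], [6, -5, 2]]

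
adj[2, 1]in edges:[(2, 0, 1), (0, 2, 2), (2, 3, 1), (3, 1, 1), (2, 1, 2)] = 2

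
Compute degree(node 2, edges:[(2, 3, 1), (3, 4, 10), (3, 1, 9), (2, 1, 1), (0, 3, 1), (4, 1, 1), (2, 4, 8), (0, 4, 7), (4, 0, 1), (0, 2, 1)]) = 4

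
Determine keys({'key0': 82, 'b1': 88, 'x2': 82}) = ['key0', 'b1', 'x2']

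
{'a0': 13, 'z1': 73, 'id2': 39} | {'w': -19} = {'a0': 13, 'z1': 73, 'id2': 39, 'w': -19}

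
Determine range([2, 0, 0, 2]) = 2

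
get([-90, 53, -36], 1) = 53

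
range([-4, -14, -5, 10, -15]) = 25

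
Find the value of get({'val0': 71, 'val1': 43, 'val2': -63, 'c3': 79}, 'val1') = 43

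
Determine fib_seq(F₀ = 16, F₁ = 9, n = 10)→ F_2 = F_1 + F_0 = 25
F_3 = F_2 + F_1 = 34
F_4 = F_3 + F_2 = 59
...
= [16, 9, 25, 34, 59, 93, 152, 245, 397, 642]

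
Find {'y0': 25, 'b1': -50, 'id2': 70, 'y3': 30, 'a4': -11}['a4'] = -11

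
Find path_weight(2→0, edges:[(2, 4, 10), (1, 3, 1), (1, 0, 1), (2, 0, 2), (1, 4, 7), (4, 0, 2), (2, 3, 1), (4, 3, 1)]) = 2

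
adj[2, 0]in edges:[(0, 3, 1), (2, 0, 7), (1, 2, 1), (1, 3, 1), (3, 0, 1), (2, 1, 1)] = 7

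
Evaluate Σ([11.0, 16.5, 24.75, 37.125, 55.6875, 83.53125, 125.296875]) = 353.890625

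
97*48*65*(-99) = -29961360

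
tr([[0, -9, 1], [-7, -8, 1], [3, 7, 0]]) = -8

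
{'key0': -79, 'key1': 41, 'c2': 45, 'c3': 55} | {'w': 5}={'key0': -79, 'key1': 41, 'c2': 45, 'c3': 55, 'w': 5}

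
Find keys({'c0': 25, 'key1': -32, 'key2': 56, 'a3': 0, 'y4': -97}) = ['c0', 'key1', 'key2', 'a3', 'y4']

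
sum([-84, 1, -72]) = (-84) + 1 + (-72)
= -155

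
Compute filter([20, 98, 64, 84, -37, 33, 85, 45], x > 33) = [98, 64, 84, 85, 45]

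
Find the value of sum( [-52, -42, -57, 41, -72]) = (-52) + (-42) + (-57) + 41 + (-72)
= -182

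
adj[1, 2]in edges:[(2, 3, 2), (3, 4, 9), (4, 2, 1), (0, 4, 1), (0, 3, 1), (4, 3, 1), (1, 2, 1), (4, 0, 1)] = 1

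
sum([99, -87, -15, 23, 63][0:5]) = 83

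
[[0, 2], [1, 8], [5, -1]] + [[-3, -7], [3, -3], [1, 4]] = [[-3, -5], [4, 5], [6, 3]]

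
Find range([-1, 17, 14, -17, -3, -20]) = 37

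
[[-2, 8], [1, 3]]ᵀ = [[-2, 1], [8, 3]]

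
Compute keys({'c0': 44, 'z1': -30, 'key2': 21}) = ['c0', 'z1', 'key2']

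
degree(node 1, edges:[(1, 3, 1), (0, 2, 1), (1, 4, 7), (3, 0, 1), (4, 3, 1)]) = 2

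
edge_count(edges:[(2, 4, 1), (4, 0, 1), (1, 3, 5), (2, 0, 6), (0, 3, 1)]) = 5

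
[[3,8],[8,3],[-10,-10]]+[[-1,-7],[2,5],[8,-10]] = [[2, 1], [10, 8], [-2, -20]]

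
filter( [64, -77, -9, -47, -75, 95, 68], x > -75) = keep x where x > -75: 64✓, -77✗, -9✓, -47✓, -75✗, 95✓, 68✓
= [64, -9, -47, 95, 68]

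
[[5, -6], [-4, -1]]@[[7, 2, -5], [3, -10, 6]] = C[0][0] = (5)*(7) + (-6)*(3) = 17
C[0][1] = (5)*(2) + (-6)*(-10) = 70
C[0][2] = (5)*(-5) + (-6)*(6) = -61
C[1][0] = (-4)*(7) + (-1)*(3) = -31
C[1][1] = (-4)*(2) + (-1)*(-10) = 2
C[1][2] = (-4)*(-5) + (-1)*(6) = 14
= [[17, 70, -61], [-31, 2, 14]]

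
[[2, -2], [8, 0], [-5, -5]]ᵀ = [[2, 8, -5], [-2, 0, -5]]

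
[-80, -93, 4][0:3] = [-80, -93, 4]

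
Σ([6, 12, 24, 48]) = 6 + 12 + 24 + 48
= 90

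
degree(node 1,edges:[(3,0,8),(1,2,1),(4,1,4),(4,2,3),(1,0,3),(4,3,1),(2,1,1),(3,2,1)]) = 4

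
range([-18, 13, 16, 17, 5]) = 35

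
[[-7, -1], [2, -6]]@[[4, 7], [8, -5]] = C[0][0] = (-7)*(4) + (-1)*(8) = -36
C[0][1] = (-7)*(7) + (-1)*(-5) = -44
C[1][0] = (2)*(4) + (-6)*(8) = -40
C[1][1] = (2)*(7) + (-6)*(-5) = 44
= [[-36, -44], [-40, 44]]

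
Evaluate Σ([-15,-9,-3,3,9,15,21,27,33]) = 81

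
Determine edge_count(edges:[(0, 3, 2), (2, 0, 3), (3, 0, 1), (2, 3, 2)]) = 4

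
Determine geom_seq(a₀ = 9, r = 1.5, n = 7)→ a_0 = 9*1.5^0 = 9.0
a_1 = 9*1.5^1 = 13.5
a_2 = 9*1.5^2 = 20.25
...
= [9.0, 13.5, 20.25, 30.375, 45.5625, 68.34375, 102.515625]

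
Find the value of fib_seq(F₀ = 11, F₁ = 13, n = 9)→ F_2 = F_1 + F_0 = 24
F_3 = F_2 + F_1 = 37
F_4 = F_3 + F_2 = 61
...
= [11, 13, 24, 37, 61, 98, 159, 257, 416]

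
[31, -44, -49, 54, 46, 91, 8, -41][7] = -41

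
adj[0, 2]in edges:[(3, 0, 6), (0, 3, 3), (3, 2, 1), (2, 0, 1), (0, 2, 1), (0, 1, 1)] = 1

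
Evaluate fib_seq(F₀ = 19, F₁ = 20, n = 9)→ [19, 20, 39, 59, 98, 157, 255, 412, 667]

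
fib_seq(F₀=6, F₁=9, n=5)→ F_2 = F_1 + F_0 = 15
F_3 = F_2 + F_1 = 24
F_4 = F_3 + F_2 = 39
= [6, 9, 15, 24, 39]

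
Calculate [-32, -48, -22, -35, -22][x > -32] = keep x where x > -32: -32✗, -48✗, -22✓, -35✗, -22✓
= [-22, -22]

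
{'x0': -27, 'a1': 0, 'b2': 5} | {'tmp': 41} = {'x0': -27, 'a1': 0, 'b2': 5, 'tmp': 41}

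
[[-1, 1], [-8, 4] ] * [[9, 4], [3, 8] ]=[[-6, 4], [-60, 0]]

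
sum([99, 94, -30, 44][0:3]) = 163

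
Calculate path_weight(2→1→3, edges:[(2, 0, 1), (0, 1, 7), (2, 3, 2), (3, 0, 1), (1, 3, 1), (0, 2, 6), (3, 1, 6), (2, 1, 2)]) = 3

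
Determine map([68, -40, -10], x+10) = 68+10=78, -40+10=-30, -10+10=0
= [78, -30, 0]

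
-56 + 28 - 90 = -118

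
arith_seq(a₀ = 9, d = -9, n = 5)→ [9, 0, -9, -18, -27]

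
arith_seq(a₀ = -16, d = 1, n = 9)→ a_0 = -16 + 0*1 = -16
a_1 = -16 + 1*1 = -15
a_2 = -16 + 2*1 = -14
...
= [-16, -15, -14, -13, -12, -11, -10, -9, -8]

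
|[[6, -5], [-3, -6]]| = (6)*(-6) - (-5)*(-3)
= -51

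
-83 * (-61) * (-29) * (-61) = 8956447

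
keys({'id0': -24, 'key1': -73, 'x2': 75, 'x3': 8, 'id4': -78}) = ['id0', 'key1', 'x2', 'x3', 'id4']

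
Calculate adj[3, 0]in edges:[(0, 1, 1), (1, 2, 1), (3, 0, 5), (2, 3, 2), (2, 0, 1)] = 5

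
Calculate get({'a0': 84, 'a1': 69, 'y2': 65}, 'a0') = 84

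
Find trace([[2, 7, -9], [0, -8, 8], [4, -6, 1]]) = -5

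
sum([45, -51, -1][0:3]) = -7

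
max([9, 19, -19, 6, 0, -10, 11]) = 19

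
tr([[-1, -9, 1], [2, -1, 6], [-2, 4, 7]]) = diagonal: (-1) + (-1) + 7
= 5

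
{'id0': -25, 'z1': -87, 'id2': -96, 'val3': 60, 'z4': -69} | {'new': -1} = {'id0': -25, 'z1': -87, 'id2': -96, 'val3': 60, 'z4': -69, 'new': -1}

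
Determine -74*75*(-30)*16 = 2664000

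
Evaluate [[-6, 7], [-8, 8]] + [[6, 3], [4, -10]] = [[0, 10], [-4, -2]]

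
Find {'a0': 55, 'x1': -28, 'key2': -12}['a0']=55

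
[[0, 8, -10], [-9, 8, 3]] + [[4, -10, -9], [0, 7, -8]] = [[4, -2, -19], [-9, 15, -5]]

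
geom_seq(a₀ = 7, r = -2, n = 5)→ [7, -14, 28, -56, 112]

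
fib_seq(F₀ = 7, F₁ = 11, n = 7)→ F_2 = F_1 + F_0 = 18
F_3 = F_2 + F_1 = 29
F_4 = F_3 + F_2 = 47
...
= [7, 11, 18, 29, 47, 76, 123]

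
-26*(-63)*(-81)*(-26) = 3449628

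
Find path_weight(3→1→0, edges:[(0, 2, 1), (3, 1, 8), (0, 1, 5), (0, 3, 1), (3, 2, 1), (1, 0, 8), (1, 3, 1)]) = w(3→1)=8 + w(1→0)=8
= 16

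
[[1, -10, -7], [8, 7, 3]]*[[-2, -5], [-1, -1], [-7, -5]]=[[57, 40], [-44, -62]]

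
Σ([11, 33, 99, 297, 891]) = 1331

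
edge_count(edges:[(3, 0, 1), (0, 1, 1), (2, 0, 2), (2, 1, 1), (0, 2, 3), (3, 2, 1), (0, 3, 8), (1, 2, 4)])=8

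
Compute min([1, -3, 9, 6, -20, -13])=-20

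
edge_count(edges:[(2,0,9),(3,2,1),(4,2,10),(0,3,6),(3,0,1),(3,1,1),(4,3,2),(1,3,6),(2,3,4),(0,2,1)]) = 10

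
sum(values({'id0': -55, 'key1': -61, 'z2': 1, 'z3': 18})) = (-55) + (-61) + 1 + 18
= -97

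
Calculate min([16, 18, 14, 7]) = 7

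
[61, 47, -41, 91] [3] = 91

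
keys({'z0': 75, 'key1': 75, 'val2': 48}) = ['z0', 'key1', 'val2']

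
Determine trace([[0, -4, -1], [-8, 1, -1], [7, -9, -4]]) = -3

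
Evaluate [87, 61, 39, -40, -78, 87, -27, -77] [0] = 87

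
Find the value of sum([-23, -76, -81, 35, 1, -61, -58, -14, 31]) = -246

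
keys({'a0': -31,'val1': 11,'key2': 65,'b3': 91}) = ['a0', 'val1', 'key2', 'b3']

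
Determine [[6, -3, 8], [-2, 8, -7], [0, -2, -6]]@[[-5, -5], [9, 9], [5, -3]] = [[-17, -81], [47, 103], [-48, 0]]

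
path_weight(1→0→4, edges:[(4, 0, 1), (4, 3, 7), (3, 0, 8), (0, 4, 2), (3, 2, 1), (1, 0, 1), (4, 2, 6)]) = w(1→0)=1 + w(0→4)=2
= 3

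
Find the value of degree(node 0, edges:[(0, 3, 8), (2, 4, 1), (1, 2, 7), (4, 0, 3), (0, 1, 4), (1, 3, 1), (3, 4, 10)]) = incident: (0,3), (4,0), (0,1)
= 3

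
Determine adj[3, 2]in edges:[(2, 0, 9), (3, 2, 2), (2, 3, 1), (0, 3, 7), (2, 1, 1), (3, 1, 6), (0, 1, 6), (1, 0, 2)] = 2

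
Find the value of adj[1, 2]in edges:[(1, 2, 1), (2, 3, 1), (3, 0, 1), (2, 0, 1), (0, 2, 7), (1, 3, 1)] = 1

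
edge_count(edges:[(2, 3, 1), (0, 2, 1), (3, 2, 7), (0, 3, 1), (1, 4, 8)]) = 5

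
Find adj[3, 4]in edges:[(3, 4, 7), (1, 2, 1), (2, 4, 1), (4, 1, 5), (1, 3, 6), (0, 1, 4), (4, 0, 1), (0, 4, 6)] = 7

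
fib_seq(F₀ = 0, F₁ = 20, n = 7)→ [0, 20, 20, 40, 60, 100, 160]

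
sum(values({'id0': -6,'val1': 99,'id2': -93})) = 0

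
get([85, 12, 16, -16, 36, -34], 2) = 16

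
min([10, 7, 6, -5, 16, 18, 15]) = -5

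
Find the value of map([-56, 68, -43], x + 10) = [-46, 78, -33]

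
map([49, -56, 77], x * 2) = 49*2=98, -56*2=-112, 77*2=154
= [98, -112, 154]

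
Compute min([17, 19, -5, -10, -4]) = -10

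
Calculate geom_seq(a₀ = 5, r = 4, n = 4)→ a_0 = 5*4^0 = 5
a_1 = 5*4^1 = 20
a_2 = 5*4^2 = 80
...
= [5, 20, 80, 320]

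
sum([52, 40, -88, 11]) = 52 + 40 + (-88) + 11
= 15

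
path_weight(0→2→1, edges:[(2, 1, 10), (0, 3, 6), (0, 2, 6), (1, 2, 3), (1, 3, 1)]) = 16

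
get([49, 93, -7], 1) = 93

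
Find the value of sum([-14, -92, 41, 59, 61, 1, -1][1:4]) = slice → [-92, 41, 59]
(-92) + 41 + 59
= 8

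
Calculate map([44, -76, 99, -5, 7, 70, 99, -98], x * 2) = [88, -152, 198, -10, 14, 140, 198, -196]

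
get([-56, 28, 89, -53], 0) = -56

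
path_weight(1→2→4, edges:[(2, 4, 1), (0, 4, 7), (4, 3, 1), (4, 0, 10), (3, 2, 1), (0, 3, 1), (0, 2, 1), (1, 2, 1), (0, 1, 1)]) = w(1→2)=1 + w(2→4)=1
= 2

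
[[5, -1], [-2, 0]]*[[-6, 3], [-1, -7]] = [[-29, 22], [12, -6]]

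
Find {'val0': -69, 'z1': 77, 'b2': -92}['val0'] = -69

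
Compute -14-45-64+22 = -101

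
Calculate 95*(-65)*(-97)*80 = 47918000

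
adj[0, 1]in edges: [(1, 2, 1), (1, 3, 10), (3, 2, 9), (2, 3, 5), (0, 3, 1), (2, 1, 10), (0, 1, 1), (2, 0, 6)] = 1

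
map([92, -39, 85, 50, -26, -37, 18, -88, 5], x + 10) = [102, -29, 95, 60, -16, -27, 28, -78, 15]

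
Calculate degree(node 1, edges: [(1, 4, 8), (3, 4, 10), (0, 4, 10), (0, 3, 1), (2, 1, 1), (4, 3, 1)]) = incident: (1,4), (2,1)
= 2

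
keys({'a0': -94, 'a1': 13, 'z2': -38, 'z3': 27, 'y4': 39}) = ['a0', 'a1', 'z2', 'z3', 'y4']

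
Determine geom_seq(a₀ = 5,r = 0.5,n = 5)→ [5.0, 2.5, 1.25, 0.625, 0.3125]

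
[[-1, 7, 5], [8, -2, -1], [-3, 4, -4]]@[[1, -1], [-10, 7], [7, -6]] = C[0][0] = (-1)*(1) + (7)*(-10) + (5)*(7) = -36
C[0][1] = (-1)*(-1) + (7)*(7) + (5)*(-6) = 20
C[1][0] = (8)*(1) + (-2)*(-10) + (-1)*(7) = 21
C[1][1] = (8)*(-1) + (-2)*(7) + (-1)*(-6) = -16
C[2][0] = (-3)*(1) + (4)*(-10) + (-4)*(7) = -71
C[2][1] = (-3)*(-1) + (4)*(7) + (-4)*(-6) = 55
= [[-36, 20], [21, -16], [-71, 55]]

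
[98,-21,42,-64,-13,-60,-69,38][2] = 42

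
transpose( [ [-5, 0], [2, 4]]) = [[-5, 2], [0, 4]]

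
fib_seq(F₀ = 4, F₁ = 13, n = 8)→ F_2 = F_1 + F_0 = 17
F_3 = F_2 + F_1 = 30
F_4 = F_3 + F_2 = 47
...
= [4, 13, 17, 30, 47, 77, 124, 201]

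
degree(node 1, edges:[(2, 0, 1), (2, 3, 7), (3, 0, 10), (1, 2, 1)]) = incident: (1,2)
= 1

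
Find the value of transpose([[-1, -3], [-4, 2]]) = [[-1, -4], [-3, 2]]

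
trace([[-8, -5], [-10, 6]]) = diagonal: (-8) + 6
= -2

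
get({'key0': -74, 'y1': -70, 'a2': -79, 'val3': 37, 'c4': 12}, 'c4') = 12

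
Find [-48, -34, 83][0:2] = [-48, -34]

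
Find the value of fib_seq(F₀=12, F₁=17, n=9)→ [12, 17, 29, 46, 75, 121, 196, 317, 513]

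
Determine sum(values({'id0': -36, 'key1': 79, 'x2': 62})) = 105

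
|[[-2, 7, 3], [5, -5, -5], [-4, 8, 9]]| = (1)*(-2)*det([[-5, -5], [8, 9]]) + (-1)*(7)*det([[5, -5], [-4, 9]]) + (1)*(3)*det([[5, -5], [-4, 8]])
= 10 + -175 + 60
= -105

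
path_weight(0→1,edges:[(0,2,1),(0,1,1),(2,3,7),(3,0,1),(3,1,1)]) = 1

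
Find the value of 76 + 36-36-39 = 37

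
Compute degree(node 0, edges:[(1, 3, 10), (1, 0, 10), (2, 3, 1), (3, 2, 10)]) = 1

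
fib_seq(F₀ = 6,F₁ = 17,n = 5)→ [6, 17, 23, 40, 63]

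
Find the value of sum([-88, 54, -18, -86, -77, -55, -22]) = -292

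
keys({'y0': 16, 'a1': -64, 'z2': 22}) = ['y0', 'a1', 'z2']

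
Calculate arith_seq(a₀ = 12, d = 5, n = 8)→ [12, 17, 22, 27, 32, 37, 42, 47]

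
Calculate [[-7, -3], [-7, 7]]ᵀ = [[-7, -7], [-3, 7]]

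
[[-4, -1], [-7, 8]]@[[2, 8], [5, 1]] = C[0][0] = (-4)*(2) + (-1)*(5) = -13
C[0][1] = (-4)*(8) + (-1)*(1) = -33
C[1][0] = (-7)*(2) + (8)*(5) = 26
C[1][1] = (-7)*(8) + (8)*(1) = -48
= [[-13, -33], [26, -48]]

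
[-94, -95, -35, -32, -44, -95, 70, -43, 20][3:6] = [-32, -44, -95]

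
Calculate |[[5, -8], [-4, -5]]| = (5)*(-5) - (-8)*(-4)
= -57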